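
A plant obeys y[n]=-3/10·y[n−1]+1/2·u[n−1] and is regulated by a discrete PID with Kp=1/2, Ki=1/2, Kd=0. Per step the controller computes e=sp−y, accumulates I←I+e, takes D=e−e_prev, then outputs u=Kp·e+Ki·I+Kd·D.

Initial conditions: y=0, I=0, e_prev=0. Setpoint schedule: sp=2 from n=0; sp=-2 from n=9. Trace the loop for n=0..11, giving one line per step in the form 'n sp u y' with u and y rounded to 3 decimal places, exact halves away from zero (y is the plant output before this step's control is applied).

(exact arithmetic carried between steps; '≈' marks a value shown rounded to 6 d.p. or computed from one; I and e_prev carry over from the previous line; the table rounds u and y to 3 d.p., halves away from zero)
n=0: y=0, sp=2, e=sp−y=2; I=2, D=e−e_prev=2; u=1/2·2+1/2·2+0·2=2; next y=-3/10·0+1/2·2=1
n=1: y=1, sp=2, e=sp−y=1; I=3, D=e−e_prev=-1; u=1/2·1+1/2·3+0·(-1)=2; next y=-3/10·1+1/2·2=0.7
n=2: y=0.7, sp=2, e=sp−y=1.3; I=4.3, D=e−e_prev=0.3; u=1/2·1.3+1/2·4.3+0·0.3=2.8; next y=-3/10·0.7+1/2·2.8=1.19
n=3: y=1.19, sp=2, e=sp−y=0.81; I=5.11, D=e−e_prev=-0.49; u=1/2·0.81+1/2·5.11+0·(-0.49)=2.96; next y=-3/10·1.19+1/2·2.96=1.123
n=4: y=1.123, sp=2, e=sp−y=0.877; I=5.987, D=e−e_prev=0.067; u=1/2·0.877+1/2·5.987+0·0.067=3.432; next y=-3/10·1.123+1/2·3.432=1.3791
n=5: y=1.3791, sp=2, e=sp−y=0.6209; I=6.6079, D=e−e_prev=-0.2561; u=1/2·0.6209+1/2·6.6079+0·(-0.2561)=3.6144; next y=-3/10·1.3791+1/2·3.6144=1.39347
n=6: y=1.39347, sp=2, e=sp−y=0.60653; I=7.21443, D=e−e_prev=-0.01437; u=1/2·0.60653+1/2·7.21443+0·(-0.01437)=3.91048; next y=-3/10·1.39347+1/2·3.91048=1.537199
n=7: y=1.537199, sp=2, e=sp−y=0.462801; I=7.677231, D=e−e_prev=-0.143729; u=1/2·0.462801+1/2·7.677231+0·(-0.143729)=4.070016; next y=-3/10·1.537199+1/2·4.070016≈1.573848
n=8: y≈1.573848, sp=2, e=sp−y≈0.426152; I≈8.103383, D=e−e_prev≈-0.036649; u=1/2·0.426152+1/2·8.103383+0·(-0.036649)≈4.264767; next y=-3/10·1.573848+1/2·4.264767≈1.660229
n=9: y≈1.660229, sp=-2, e=sp−y≈-3.660229; I≈4.443154, D=e−e_prev≈-4.086381; u=1/2·(-3.660229)+1/2·4.443154+0·(-4.086381)≈0.391462; next y=-3/10·1.660229+1/2·0.391462≈-0.302338
n=10: y≈-0.302338, sp=-2, e=sp−y≈-1.697662; I≈2.745491, D=e−e_prev≈1.962567; u=1/2·(-1.697662)+1/2·2.745491+0·1.962567≈0.523914; next y=-3/10·(-0.302338)+1/2·0.523914≈0.352658
n=11: y≈0.352658, sp=-2, e=sp−y≈-2.352658; I≈0.392833, D=e−e_prev≈-0.654996; u=1/2·(-2.352658)+1/2·0.392833+0·(-0.654996)≈-0.979913; next y=-3/10·0.352658+1/2·(-0.979913)≈-0.595754

0 2 2.000 0.000
1 2 2.000 1.000
2 2 2.800 0.700
3 2 2.960 1.190
4 2 3.432 1.123
5 2 3.614 1.379
6 2 3.910 1.393
7 2 4.070 1.537
8 2 4.265 1.574
9 -2 0.391 1.660
10 -2 0.524 -0.302
11 -2 -0.980 0.353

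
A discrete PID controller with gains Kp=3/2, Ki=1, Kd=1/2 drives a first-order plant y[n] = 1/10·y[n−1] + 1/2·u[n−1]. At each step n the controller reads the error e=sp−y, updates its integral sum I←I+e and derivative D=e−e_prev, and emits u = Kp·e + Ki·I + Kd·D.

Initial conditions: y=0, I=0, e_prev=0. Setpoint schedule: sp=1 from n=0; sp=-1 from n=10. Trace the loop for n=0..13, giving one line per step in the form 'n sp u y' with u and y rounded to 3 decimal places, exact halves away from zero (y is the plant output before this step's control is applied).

0 1 3.000 0.000
1 1 -1.000 1.500
2 1 4.800 -0.350
3 1 -2.920 2.365
4 1 7.838 -1.224
5 1 -6.793 3.797
6 1 13.361 -3.017
7 1 -14.216 6.379
8 1 23.650 -6.470
9 1 -28.249 11.178
10 -1 36.951 -13.007
11 -1 -52.679 17.175
12 -1 69.627 -24.622
13 -1 -98.569 32.351

(exact arithmetic carried between steps; '≈' marks a value shown rounded to 6 d.p. or computed from one; I and e_prev carry over from the previous line; the table rounds u and y to 3 d.p., halves away from zero)
n=0: y=0, sp=1, e=sp−y=1; I=1, D=e−e_prev=1; u=3/2·1+1·1+1/2·1=3; next y=1/10·0+1/2·3=1.5
n=1: y=1.5, sp=1, e=sp−y=-0.5; I=0.5, D=e−e_prev=-1.5; u=3/2·(-0.5)+1·0.5+1/2·(-1.5)=-1; next y=1/10·1.5+1/2·(-1)=-0.35
n=2: y=-0.35, sp=1, e=sp−y=1.35; I=1.85, D=e−e_prev=1.85; u=3/2·1.35+1·1.85+1/2·1.85=4.8; next y=1/10·(-0.35)+1/2·4.8=2.365
n=3: y=2.365, sp=1, e=sp−y=-1.365; I=0.485, D=e−e_prev=-2.715; u=3/2·(-1.365)+1·0.485+1/2·(-2.715)=-2.92; next y=1/10·2.365+1/2·(-2.92)=-1.2235
n=4: y=-1.2235, sp=1, e=sp−y=2.2235; I=2.7085, D=e−e_prev=3.5885; u=3/2·2.2235+1·2.7085+1/2·3.5885=7.838; next y=1/10·(-1.2235)+1/2·7.838=3.79665
n=5: y=3.79665, sp=1, e=sp−y=-2.79665; I=-0.08815, D=e−e_prev=-5.02015; u=3/2·(-2.79665)+1·(-0.08815)+1/2·(-5.02015)=-6.7932; next y=1/10·3.79665+1/2·(-6.7932)=-3.016935
n=6: y=-3.016935, sp=1, e=sp−y=4.016935; I=3.928785, D=e−e_prev=6.813585; u=3/2·4.016935+1·3.928785+1/2·6.813585=13.36098; next y=1/10·(-3.016935)+1/2·13.36098≈6.378797
n=7: y≈6.378797, sp=1, e=sp−y≈-5.378797; I≈-1.450012, D=e−e_prev≈-9.395732; u=3/2·(-5.378797)+1·(-1.450012)+1/2·(-9.395732)≈-14.216072; next y=1/10·6.378797+1/2·(-14.216072)≈-6.470156
n=8: y≈-6.470156, sp=1, e=sp−y≈7.470156; I≈6.020145, D=e−e_prev≈12.848953; u=3/2·7.470156+1·6.020145+1/2·12.848953≈23.649856; next y=1/10·(-6.470156)+1/2·23.649856≈11.177912
n=9: y≈11.177912, sp=1, e=sp−y≈-10.177912; I≈-4.157767, D=e−e_prev≈-17.648069; u=3/2·(-10.177912)+1·(-4.157767)+1/2·(-17.648069)≈-28.248670; next y=1/10·11.177912+1/2·(-28.248670)≈-13.006544
n=10: y≈-13.006544, sp=-1, e=sp−y≈12.006544; I≈7.848776, D=e−e_prev≈22.184456; u=3/2·12.006544+1·7.848776+1/2·22.184456≈36.950820; next y=1/10·(-13.006544)+1/2·36.950820≈17.174756
n=11: y≈17.174756, sp=-1, e=sp−y≈-18.174756; I≈-10.325979, D=e−e_prev≈-30.181300; u=3/2·(-18.174756)+1·(-10.325979)+1/2·(-30.181300)≈-52.678763; next y=1/10·17.174756+1/2·(-52.678763)≈-24.621906
n=12: y≈-24.621906, sp=-1, e=sp−y≈23.621906; I≈13.295926, D=e−e_prev≈41.796661; u=3/2·23.621906+1·13.295926+1/2·41.796661≈69.627116; next y=1/10·(-24.621906)+1/2·69.627116≈32.351367
n=13: y≈32.351367, sp=-1, e=sp−y≈-33.351367; I≈-20.055441, D=e−e_prev≈-56.973273; u=3/2·(-33.351367)+1·(-20.055441)+1/2·(-56.973273)≈-98.569128; next y=1/10·32.351367+1/2·(-98.569128)≈-46.049428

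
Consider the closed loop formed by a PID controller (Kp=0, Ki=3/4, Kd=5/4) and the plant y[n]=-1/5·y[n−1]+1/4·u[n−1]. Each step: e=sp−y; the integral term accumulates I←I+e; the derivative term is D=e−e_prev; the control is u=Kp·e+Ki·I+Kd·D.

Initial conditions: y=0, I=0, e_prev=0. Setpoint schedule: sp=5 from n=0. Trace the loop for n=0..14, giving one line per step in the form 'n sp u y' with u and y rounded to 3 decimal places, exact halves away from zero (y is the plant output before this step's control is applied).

0 5 10.000 0.000
1 5 2.500 2.500
2 5 12.250 0.125
3 5 7.113 3.038
4 5 15.959 1.171
5 5 11.327 3.756
6 5 18.842 2.081
7 5 14.510 4.294
8 5 20.858 2.769
9 5 16.840 4.661
10 5 22.225 3.278
11 5 18.543 4.901
12 5 23.136 3.656
13 5 19.793 5.053
14 5 23.731 3.938

(exact arithmetic carried between steps; '≈' marks a value shown rounded to 6 d.p. or computed from one; I and e_prev carry over from the previous line; the table rounds u and y to 3 d.p., halves away from zero)
n=0: y=0, sp=5, e=sp−y=5; I=5, D=e−e_prev=5; u=0·5+3/4·5+5/4·5=10; next y=-1/5·0+1/4·10=2.5
n=1: y=2.5, sp=5, e=sp−y=2.5; I=7.5, D=e−e_prev=-2.5; u=0·2.5+3/4·7.5+5/4·(-2.5)=2.5; next y=-1/5·2.5+1/4·2.5=0.125
n=2: y=0.125, sp=5, e=sp−y=4.875; I=12.375, D=e−e_prev=2.375; u=0·4.875+3/4·12.375+5/4·2.375=12.25; next y=-1/5·0.125+1/4·12.25=3.0375
n=3: y=3.0375, sp=5, e=sp−y=1.9625; I=14.3375, D=e−e_prev=-2.9125; u=0·1.9625+3/4·14.3375+5/4·(-2.9125)=7.1125; next y=-1/5·3.0375+1/4·7.1125=1.170625
n=4: y=1.170625, sp=5, e=sp−y=3.829375; I=18.166875, D=e−e_prev=1.866875; u=0·3.829375+3/4·18.166875+5/4·1.866875=15.95875; next y=-1/5·1.170625+1/4·15.95875≈3.755563
n=5: y≈3.755563, sp=5, e=sp−y≈1.244438; I≈19.411313, D=e−e_prev≈-2.584938; u=0·1.244438+3/4·19.411313+5/4·(-2.584938)≈11.327313; next y=-1/5·3.755563+1/4·11.327313≈2.080716
n=6: y≈2.080716, sp=5, e=sp−y≈2.919284; I≈22.330597, D=e−e_prev≈1.674847; u=0·2.919284+3/4·22.330597+5/4·1.674847≈18.841506; next y=-1/5·2.080716+1/4·18.841506≈4.294233
n=7: y≈4.294233, sp=5, e=sp−y≈0.705767; I≈23.036363, D=e−e_prev≈-2.213518; u=0·0.705767+3/4·23.036363+5/4·(-2.213518)≈14.510375; next y=-1/5·4.294233+1/4·14.510375≈2.768747
n=8: y≈2.768747, sp=5, e=sp−y≈2.231253; I≈25.267616, D=e−e_prev≈1.525486; u=0·2.231253+3/4·25.267616+5/4·1.525486≈20.857570; next y=-1/5·2.768747+1/4·20.857570≈4.660643
n=9: y≈4.660643, sp=5, e=sp−y≈0.339357; I≈25.606973, D=e−e_prev≈-1.891896; u=0·0.339357+3/4·25.606973+5/4·(-1.891896)≈16.840360; next y=-1/5·4.660643+1/4·16.840360≈3.277961
n=10: y≈3.277961, sp=5, e=sp−y≈1.722039; I≈27.329012, D=e−e_prev≈1.382682; u=0·1.722039+3/4·27.329012+5/4·1.382682≈22.225111; next y=-1/5·3.277961+1/4·22.225111≈4.900685
n=11: y≈4.900685, sp=5, e=sp−y≈0.099315; I≈27.428326, D=e−e_prev≈-1.622724; u=0·0.099315+3/4·27.428326+5/4·(-1.622724)≈18.542840; next y=-1/5·4.900685+1/4·18.542840≈3.655573
n=12: y≈3.655573, sp=5, e=sp−y≈1.344427; I≈28.772754, D=e−e_prev≈1.245113; u=0·1.344427+3/4·28.772754+5/4·1.245113≈23.135956; next y=-1/5·3.655573+1/4·23.135956≈5.052874
n=13: y≈5.052874, sp=5, e=sp−y≈-0.052874; I≈28.719879, D=e−e_prev≈-1.397302; u=0·(-0.052874)+3/4·28.719879+5/4·(-1.397302)≈19.793282; next y=-1/5·5.052874+1/4·19.793282≈3.937746
n=14: y≈3.937746, sp=5, e=sp−y≈1.062254; I≈29.782133, D=e−e_prev≈1.115129; u=0·1.062254+3/4·29.782133+5/4·1.115129≈23.730511; next y=-1/5·3.937746+1/4·23.730511≈5.145079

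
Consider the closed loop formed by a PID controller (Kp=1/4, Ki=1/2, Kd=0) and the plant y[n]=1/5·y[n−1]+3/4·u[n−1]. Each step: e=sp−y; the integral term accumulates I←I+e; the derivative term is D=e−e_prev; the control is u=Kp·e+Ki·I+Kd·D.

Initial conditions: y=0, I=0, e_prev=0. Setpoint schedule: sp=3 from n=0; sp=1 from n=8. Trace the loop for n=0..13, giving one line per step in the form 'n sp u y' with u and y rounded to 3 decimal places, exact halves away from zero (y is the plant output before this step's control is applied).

(exact arithmetic carried between steps; '≈' marks a value shown rounded to 6 d.p. or computed from one; I and e_prev carry over from the previous line; the table rounds u and y to 3 d.p., halves away from zero)
n=0: y=0, sp=3, e=sp−y=3; I=3, D=e−e_prev=3; u=1/4·3+1/2·3+0·3=2.25; next y=1/5·0+3/4·2.25=1.6875
n=1: y=1.6875, sp=3, e=sp−y=1.3125; I=4.3125, D=e−e_prev=-1.6875; u=1/4·1.3125+1/2·4.3125+0·(-1.6875)=2.484375; next y=1/5·1.6875+3/4·2.484375≈2.200781
n=2: y≈2.200781, sp=3, e=sp−y≈0.799219; I≈5.111719, D=e−e_prev≈-0.513281; u=1/4·0.799219+1/2·5.111719+0·(-0.513281)≈2.755664; next y=1/5·2.200781+3/4·2.755664≈2.506904
n=3: y≈2.506904, sp=3, e=sp−y≈0.493096; I≈5.604814, D=e−e_prev≈-0.306123; u=1/4·0.493096+1/2·5.604814+0·(-0.306123)≈2.925681; next y=1/5·2.506904+3/4·2.925681≈2.695642
n=4: y≈2.695642, sp=3, e=sp−y≈0.304358; I≈5.909173, D=e−e_prev≈-0.188737; u=1/4·0.304358+1/2·5.909173+0·(-0.188737)≈3.030676; next y=1/5·2.695642+3/4·3.030676≈2.812135
n=5: y≈2.812135, sp=3, e=sp−y≈0.187865; I≈6.097037, D=e−e_prev≈-0.116494; u=1/4·0.187865+1/2·6.097037+0·(-0.116494)≈3.095485; next y=1/5·2.812135+3/4·3.095485≈2.884041
n=6: y≈2.884041, sp=3, e=sp−y≈0.115959; I≈6.212997, D=e−e_prev≈-0.071905; u=1/4·0.115959+1/2·6.212997+0·(-0.071905)≈3.135488; next y=1/5·2.884041+3/4·3.135488≈2.928424
n=7: y≈2.928424, sp=3, e=sp−y≈0.071576; I≈6.284572, D=e−e_prev≈-0.044384; u=1/4·0.071576+1/2·6.284572+0·(-0.044384)≈3.160180; next y=1/5·2.928424+3/4·3.160180≈2.955820
n=8: y≈2.955820, sp=1, e=sp−y≈-1.955820; I≈4.328752, D=e−e_prev≈-2.027396; u=1/4·(-1.955820)+1/2·4.328752+0·(-2.027396)≈1.675421; next y=1/5·2.955820+3/4·1.675421≈1.847730
n=9: y≈1.847730, sp=1, e=sp−y≈-0.847730; I≈3.481023, D=e−e_prev≈1.108090; u=1/4·(-0.847730)+1/2·3.481023+0·1.108090≈1.528579; next y=1/5·1.847730+3/4·1.528579≈1.515980
n=10: y≈1.515980, sp=1, e=sp−y≈-0.515980; I≈2.965042, D=e−e_prev≈0.331750; u=1/4·(-0.515980)+1/2·2.965042+0·0.331750≈1.353526; next y=1/5·1.515980+3/4·1.353526≈1.318341
n=11: y≈1.318341, sp=1, e=sp−y≈-0.318341; I≈2.646702, D=e−e_prev≈0.197639; u=1/4·(-0.318341)+1/2·2.646702+0·0.197639≈1.243766; next y=1/5·1.318341+3/4·1.243766≈1.196492
n=12: y≈1.196492, sp=1, e=sp−y≈-0.196492; I≈2.450209, D=e−e_prev≈0.121848; u=1/4·(-0.196492)+1/2·2.450209+0·0.121848≈1.175982; next y=1/5·1.196492+3/4·1.175982≈1.121285
n=13: y≈1.121285, sp=1, e=sp−y≈-0.121285; I≈2.328925, D=e−e_prev≈0.075208; u=1/4·(-0.121285)+1/2·2.328925+0·0.075208≈1.134141; next y=1/5·1.121285+3/4·1.134141≈1.074863

0 3 2.250 0.000
1 3 2.484 1.688
2 3 2.756 2.201
3 3 2.926 2.507
4 3 3.031 2.696
5 3 3.095 2.812
6 3 3.135 2.884
7 3 3.160 2.928
8 1 1.675 2.956
9 1 1.529 1.848
10 1 1.354 1.516
11 1 1.244 1.318
12 1 1.176 1.196
13 1 1.134 1.121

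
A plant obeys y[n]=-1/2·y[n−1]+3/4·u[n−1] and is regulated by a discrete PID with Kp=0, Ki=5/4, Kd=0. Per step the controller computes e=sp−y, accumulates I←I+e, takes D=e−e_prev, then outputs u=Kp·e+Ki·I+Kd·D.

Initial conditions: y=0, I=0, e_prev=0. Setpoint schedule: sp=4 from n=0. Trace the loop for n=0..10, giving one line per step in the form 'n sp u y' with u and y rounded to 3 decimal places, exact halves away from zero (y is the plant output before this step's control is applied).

0 4 5.000 0.000
1 4 5.313 3.750
2 4 7.676 2.109
3 4 6.798 4.702
4 4 8.364 2.747
5 4 7.240 4.899
6 4 8.514 2.980
7 4 7.395 4.896
8 4 8.522 3.098
9 4 7.469 4.842
10 4 8.493 3.181

(exact arithmetic carried between steps; '≈' marks a value shown rounded to 6 d.p. or computed from one; I and e_prev carry over from the previous line; the table rounds u and y to 3 d.p., halves away from zero)
n=0: y=0, sp=4, e=sp−y=4; I=4, D=e−e_prev=4; u=0·4+5/4·4+0·4=5; next y=-1/2·0+3/4·5=3.75
n=1: y=3.75, sp=4, e=sp−y=0.25; I=4.25, D=e−e_prev=-3.75; u=0·0.25+5/4·4.25+0·(-3.75)=5.3125; next y=-1/2·3.75+3/4·5.3125=2.109375
n=2: y=2.109375, sp=4, e=sp−y=1.890625; I=6.140625, D=e−e_prev=1.640625; u=0·1.890625+5/4·6.140625+0·1.640625≈7.675781; next y=-1/2·2.109375+3/4·7.675781≈4.702148
n=3: y≈4.702148, sp=4, e=sp−y≈-0.702148; I≈5.438477, D=e−e_prev≈-2.592773; u=0·(-0.702148)+5/4·5.438477+0·(-2.592773)≈6.798096; next y=-1/2·4.702148+3/4·6.798096≈2.747498
n=4: y≈2.747498, sp=4, e=sp−y≈1.252502; I≈6.690979, D=e−e_prev≈1.954651; u=0·1.252502+5/4·6.690979+0·1.954651≈8.363724; next y=-1/2·2.747498+3/4·8.363724≈4.899044
n=5: y≈4.899044, sp=4, e=sp−y≈-0.899044; I≈5.791935, D=e−e_prev≈-2.151546; u=0·(-0.899044)+5/4·5.791935+0·(-2.151546)≈7.239919; next y=-1/2·4.899044+3/4·7.239919≈2.980417
n=6: y≈2.980417, sp=4, e=sp−y≈1.019583; I≈6.811518, D=e−e_prev≈1.918627; u=0·1.019583+5/4·6.811518+0·1.918627≈8.514397; next y=-1/2·2.980417+3/4·8.514397≈4.895590
n=7: y≈4.895590, sp=4, e=sp−y≈-0.895590; I≈5.915928, D=e−e_prev≈-1.915173; u=0·(-0.895590)+5/4·5.915928+0·(-1.915173)≈7.394910; next y=-1/2·4.895590+3/4·7.394910≈3.098388
n=8: y≈3.098388, sp=4, e=sp−y≈0.901612; I≈6.817540, D=e−e_prev≈1.797202; u=0·0.901612+5/4·6.817540+0·1.797202≈8.521925; next y=-1/2·3.098388+3/4·8.521925≈4.842250
n=9: y≈4.842250, sp=4, e=sp−y≈-0.842250; I≈5.975290, D=e−e_prev≈-1.743862; u=0·(-0.842250)+5/4·5.975290+0·(-1.743862)≈7.469113; next y=-1/2·4.842250+3/4·7.469113≈3.180710
n=10: y≈3.180710, sp=4, e=sp−y≈0.819290; I≈6.794581, D=e−e_prev≈1.661540; u=0·0.819290+5/4·6.794581+0·1.661540≈8.493226; next y=-1/2·3.180710+3/4·8.493226≈4.779565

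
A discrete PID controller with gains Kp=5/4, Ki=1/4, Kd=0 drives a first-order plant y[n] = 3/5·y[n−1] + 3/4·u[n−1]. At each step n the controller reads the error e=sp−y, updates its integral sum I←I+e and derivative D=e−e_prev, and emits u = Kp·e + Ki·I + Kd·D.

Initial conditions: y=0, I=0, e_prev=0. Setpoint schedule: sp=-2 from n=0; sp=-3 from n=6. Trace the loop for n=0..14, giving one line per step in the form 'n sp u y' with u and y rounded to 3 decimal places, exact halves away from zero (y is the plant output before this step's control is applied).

(exact arithmetic carried between steps; '≈' marks a value shown rounded to 6 d.p. or computed from one; I and e_prev carry over from the previous line; the table rounds u and y to 3 d.p., halves away from zero)
n=0: y=0, sp=-2, e=sp−y=-2; I=-2, D=e−e_prev=-2; u=5/4·(-2)+1/4·(-2)+0·(-2)=-3; next y=3/5·0+3/4·(-3)=-2.25
n=1: y=-2.25, sp=-2, e=sp−y=0.25; I=-1.75, D=e−e_prev=2.25; u=5/4·0.25+1/4·(-1.75)+0·2.25=-0.125; next y=3/5·(-2.25)+3/4·(-0.125)=-1.44375
n=2: y=-1.44375, sp=-2, e=sp−y=-0.55625; I=-2.30625, D=e−e_prev=-0.80625; u=5/4·(-0.55625)+1/4·(-2.30625)+0·(-0.80625)=-1.271875; next y=3/5·(-1.44375)+3/4·(-1.271875)≈-1.820156
n=3: y≈-1.820156, sp=-2, e=sp−y≈-0.179844; I≈-2.486094, D=e−e_prev≈0.376406; u=5/4·(-0.179844)+1/4·(-2.486094)+0·0.376406≈-0.846328; next y=3/5·(-1.820156)+3/4·(-0.846328)≈-1.726840
n=4: y≈-1.726840, sp=-2, e=sp−y≈-0.273160; I≈-2.759254, D=e−e_prev≈-0.093316; u=5/4·(-0.273160)+1/4·(-2.759254)+0·(-0.093316)≈-1.031264; next y=3/5·(-1.726840)+3/4·(-1.031264)≈-1.809552
n=5: y≈-1.809552, sp=-2, e=sp−y≈-0.190448; I≈-2.949702, D=e−e_prev≈0.082712; u=5/4·(-0.190448)+1/4·(-2.949702)+0·0.082712≈-0.975486; next y=3/5·(-1.809552)+3/4·(-0.975486)≈-1.817345
n=6: y≈-1.817345, sp=-3, e=sp−y≈-1.182655; I≈-4.132357, D=e−e_prev≈-0.992206; u=5/4·(-1.182655)+1/4·(-4.132357)+0·(-0.992206)≈-2.511407; next y=3/5·(-1.817345)+3/4·(-2.511407)≈-2.973963
n=7: y≈-2.973963, sp=-3, e=sp−y≈-0.026037; I≈-4.158394, D=e−e_prev≈1.156617; u=5/4·(-0.026037)+1/4·(-4.158394)+0·1.156617≈-1.072145; next y=3/5·(-2.973963)+3/4·(-1.072145)≈-2.588486
n=8: y≈-2.588486, sp=-3, e=sp−y≈-0.411514; I≈-4.569908, D=e−e_prev≈-0.385476; u=5/4·(-0.411514)+1/4·(-4.569908)+0·(-0.385476)≈-1.656869; next y=3/5·(-2.588486)+3/4·(-1.656869)≈-2.795743
n=9: y≈-2.795743, sp=-3, e=sp−y≈-0.204257; I≈-4.774164, D=e−e_prev≈0.207257; u=5/4·(-0.204257)+1/4·(-4.774164)+0·0.207257≈-1.448862; next y=3/5·(-2.795743)+3/4·(-1.448862)≈-2.764092
n=10: y≈-2.764092, sp=-3, e=sp−y≈-0.235908; I≈-5.010072, D=e−e_prev≈-0.031651; u=5/4·(-0.235908)+1/4·(-5.010072)+0·(-0.031651)≈-1.547403; next y=3/5·(-2.764092)+3/4·(-1.547403)≈-2.819007
n=11: y≈-2.819007, sp=-3, e=sp−y≈-0.180993; I≈-5.191064, D=e−e_prev≈0.054915; u=5/4·(-0.180993)+1/4·(-5.191064)+0·0.054915≈-1.524007; next y=3/5·(-2.819007)+3/4·(-1.524007)≈-2.834410
n=12: y≈-2.834410, sp=-3, e=sp−y≈-0.165590; I≈-5.356655, D=e−e_prev≈0.015402; u=5/4·(-0.165590)+1/4·(-5.356655)+0·0.015402≈-1.546152; next y=3/5·(-2.834410)+3/4·(-1.546152)≈-2.860260
n=13: y≈-2.860260, sp=-3, e=sp−y≈-0.139740; I≈-5.496395, D=e−e_prev≈0.025850; u=5/4·(-0.139740)+1/4·(-5.496395)+0·0.025850≈-1.548774; next y=3/5·(-2.860260)+3/4·(-1.548774)≈-2.877737
n=14: y≈-2.877737, sp=-3, e=sp−y≈-0.122263; I≈-5.618659, D=e−e_prev≈0.017477; u=5/4·(-0.122263)+1/4·(-5.618659)+0·0.017477≈-1.557494; next y=3/5·(-2.877737)+3/4·(-1.557494)≈-2.894762

0 -2 -3.000 0.000
1 -2 -0.125 -2.250
2 -2 -1.272 -1.444
3 -2 -0.846 -1.820
4 -2 -1.031 -1.727
5 -2 -0.975 -1.810
6 -3 -2.511 -1.817
7 -3 -1.072 -2.974
8 -3 -1.657 -2.588
9 -3 -1.449 -2.796
10 -3 -1.547 -2.764
11 -3 -1.524 -2.819
12 -3 -1.546 -2.834
13 -3 -1.549 -2.860
14 -3 -1.557 -2.878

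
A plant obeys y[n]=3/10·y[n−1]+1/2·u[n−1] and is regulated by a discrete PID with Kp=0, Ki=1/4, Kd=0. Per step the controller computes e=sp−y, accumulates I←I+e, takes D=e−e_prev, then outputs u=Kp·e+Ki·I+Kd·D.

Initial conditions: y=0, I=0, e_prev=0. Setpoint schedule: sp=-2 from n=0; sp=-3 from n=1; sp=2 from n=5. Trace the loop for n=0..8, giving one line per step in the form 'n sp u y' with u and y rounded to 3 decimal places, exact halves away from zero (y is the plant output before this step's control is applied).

0 -2 -0.500 0.000
1 -3 -1.188 -0.250
2 -3 -1.770 -0.669
3 -3 -2.249 -1.086
4 -3 -2.636 -1.450
5 2 -1.698 -1.753
6 2 -0.854 -1.375
7 2 -0.144 -0.840
8 2 0.437 -0.324

(exact arithmetic carried between steps; '≈' marks a value shown rounded to 6 d.p. or computed from one; I and e_prev carry over from the previous line; the table rounds u and y to 3 d.p., halves away from zero)
n=0: y=0, sp=-2, e=sp−y=-2; I=-2, D=e−e_prev=-2; u=0·(-2)+1/4·(-2)+0·(-2)=-0.5; next y=3/10·0+1/2·(-0.5)=-0.25
n=1: y=-0.25, sp=-3, e=sp−y=-2.75; I=-4.75, D=e−e_prev=-0.75; u=0·(-2.75)+1/4·(-4.75)+0·(-0.75)=-1.1875; next y=3/10·(-0.25)+1/2·(-1.1875)=-0.66875
n=2: y=-0.66875, sp=-3, e=sp−y=-2.33125; I=-7.08125, D=e−e_prev=0.41875; u=0·(-2.33125)+1/4·(-7.08125)+0·0.41875≈-1.770313; next y=3/10·(-0.66875)+1/2·(-1.770313)≈-1.085781
n=3: y≈-1.085781, sp=-3, e=sp−y≈-1.914219; I≈-8.995469, D=e−e_prev≈0.417031; u=0·(-1.914219)+1/4·(-8.995469)+0·0.417031≈-2.248867; next y=3/10·(-1.085781)+1/2·(-2.248867)≈-1.450168
n=4: y≈-1.450168, sp=-3, e=sp−y≈-1.549832; I≈-10.545301, D=e−e_prev≈0.364387; u=0·(-1.549832)+1/4·(-10.545301)+0·0.364387≈-2.636325; next y=3/10·(-1.450168)+1/2·(-2.636325)≈-1.753213
n=5: y≈-1.753213, sp=2, e=sp−y≈3.753213; I≈-6.792088, D=e−e_prev≈5.303045; u=0·3.753213+1/4·(-6.792088)+0·5.303045≈-1.698022; next y=3/10·(-1.753213)+1/2·(-1.698022)≈-1.374975
n=6: y≈-1.374975, sp=2, e=sp−y≈3.374975; I≈-3.417113, D=e−e_prev≈-0.378238; u=0·3.374975+1/4·(-3.417113)+0·(-0.378238)≈-0.854278; next y=3/10·(-1.374975)+1/2·(-0.854278)≈-0.839632
n=7: y≈-0.839632, sp=2, e=sp−y≈2.839632; I≈-0.577481, D=e−e_prev≈-0.535343; u=0·2.839632+1/4·(-0.577481)+0·(-0.535343)≈-0.144370; next y=3/10·(-0.839632)+1/2·(-0.144370)≈-0.324075
n=8: y≈-0.324075, sp=2, e=sp−y≈2.324075; I≈1.746593, D=e−e_prev≈-0.515557; u=0·2.324075+1/4·1.746593+0·(-0.515557)≈0.436648; next y=3/10·(-0.324075)+1/2·0.436648≈0.121102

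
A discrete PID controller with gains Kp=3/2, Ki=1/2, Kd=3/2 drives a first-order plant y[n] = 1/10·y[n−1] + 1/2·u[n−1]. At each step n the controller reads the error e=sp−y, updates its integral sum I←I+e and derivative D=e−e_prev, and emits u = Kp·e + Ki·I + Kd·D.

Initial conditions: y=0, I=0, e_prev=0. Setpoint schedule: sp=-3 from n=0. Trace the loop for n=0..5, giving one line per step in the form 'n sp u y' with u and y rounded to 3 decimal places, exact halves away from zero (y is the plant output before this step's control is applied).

(exact arithmetic carried between steps; '≈' marks a value shown rounded to 6 d.p. or computed from one; I and e_prev carry over from the previous line; the table rounds u and y to 3 d.p., halves away from zero)
n=0: y=0, sp=-3, e=sp−y=-3; I=-3, D=e−e_prev=-3; u=3/2·(-3)+1/2·(-3)+3/2·(-3)=-10.5; next y=1/10·0+1/2·(-10.5)=-5.25
n=1: y=-5.25, sp=-3, e=sp−y=2.25; I=-0.75, D=e−e_prev=5.25; u=3/2·2.25+1/2·(-0.75)+3/2·5.25=10.875; next y=1/10·(-5.25)+1/2·10.875=4.9125
n=2: y=4.9125, sp=-3, e=sp−y=-7.9125; I=-8.6625, D=e−e_prev=-10.1625; u=3/2·(-7.9125)+1/2·(-8.6625)+3/2·(-10.1625)=-31.44375; next y=1/10·4.9125+1/2·(-31.44375)=-15.230625
n=3: y=-15.230625, sp=-3, e=sp−y=12.230625; I=3.568125, D=e−e_prev=20.143125; u=3/2·12.230625+1/2·3.568125+3/2·20.143125≈50.344688; next y=1/10·(-15.230625)+1/2·50.344688≈23.649281
n=4: y≈23.649281, sp=-3, e=sp−y≈-26.649281; I≈-23.081156, D=e−e_prev≈-38.879906; u=3/2·(-26.649281)+1/2·(-23.081156)+3/2·(-38.879906)≈-109.834359; next y=1/10·23.649281+1/2·(-109.834359)≈-52.552252
n=5: y≈-52.552252, sp=-3, e=sp−y≈49.552252; I≈26.471095, D=e−e_prev≈76.201533; u=3/2·49.552252+1/2·26.471095+3/2·76.201533≈201.866224; next y=1/10·(-52.552252)+1/2·201.866224≈95.677887

0 -3 -10.500 0.000
1 -3 10.875 -5.250
2 -3 -31.444 4.913
3 -3 50.345 -15.231
4 -3 -109.834 23.649
5 -3 201.866 -52.552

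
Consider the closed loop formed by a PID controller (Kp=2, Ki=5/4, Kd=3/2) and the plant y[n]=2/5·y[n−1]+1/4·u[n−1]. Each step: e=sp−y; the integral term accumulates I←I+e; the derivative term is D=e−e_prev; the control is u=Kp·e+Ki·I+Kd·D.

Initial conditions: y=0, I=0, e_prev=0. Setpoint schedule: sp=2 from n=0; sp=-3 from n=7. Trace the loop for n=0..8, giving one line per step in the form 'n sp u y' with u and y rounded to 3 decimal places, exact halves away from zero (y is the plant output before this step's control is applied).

0 2 9.500 0.000
1 2 -2.281 2.375
2 2 10.290 0.380
3 2 -1.815 2.724
4 2 10.717 0.636
5 2 -1.624 2.934
6 2 10.944 0.767
7 -3 -25.324 3.043
8 -3 16.781 -5.114

(exact arithmetic carried between steps; '≈' marks a value shown rounded to 6 d.p. or computed from one; I and e_prev carry over from the previous line; the table rounds u and y to 3 d.p., halves away from zero)
n=0: y=0, sp=2, e=sp−y=2; I=2, D=e−e_prev=2; u=2·2+5/4·2+3/2·2=9.5; next y=2/5·0+1/4·9.5=2.375
n=1: y=2.375, sp=2, e=sp−y=-0.375; I=1.625, D=e−e_prev=-2.375; u=2·(-0.375)+5/4·1.625+3/2·(-2.375)=-2.28125; next y=2/5·2.375+1/4·(-2.28125)≈0.379688
n=2: y≈0.379688, sp=2, e=sp−y≈1.620313; I≈3.245313, D=e−e_prev≈1.995313; u=2·1.620313+5/4·3.245313+3/2·1.995313≈10.290234; next y=2/5·0.379688+1/4·10.290234≈2.724434
n=3: y≈2.724434, sp=2, e=sp−y≈-0.724434; I≈2.520879, D=e−e_prev≈-2.344746; u=2·(-0.724434)+5/4·2.520879+3/2·(-2.344746)≈-1.814888; next y=2/5·2.724434+1/4·(-1.814888)≈0.636052
n=4: y≈0.636052, sp=2, e=sp−y≈1.363948; I≈3.884827, D=e−e_prev≈2.088382; u=2·1.363948+5/4·3.884827+3/2·2.088382≈10.716504; next y=2/5·0.636052+1/4·10.716504≈2.933547
n=5: y≈2.933547, sp=2, e=sp−y≈-0.933547; I≈2.951281, D=e−e_prev≈-2.297495; u=2·(-0.933547)+5/4·2.951281+3/2·(-2.297495)≈-1.624235; next y=2/5·2.933547+1/4·(-1.624235)≈0.767360
n=6: y≈0.767360, sp=2, e=sp−y≈1.232640; I≈4.183921, D=e−e_prev≈2.166187; u=2·1.232640+5/4·4.183921+3/2·2.166187≈10.944462; next y=2/5·0.767360+1/4·10.944462≈3.043059
n=7: y≈3.043059, sp=-3, e=sp−y≈-6.043059; I≈-1.859138, D=e−e_prev≈-7.275699; u=2·(-6.043059)+5/4·(-1.859138)+3/2·(-7.275699)≈-25.323591; next y=2/5·3.043059+1/4·(-25.323591)≈-5.113674
n=8: y≈-5.113674, sp=-3, e=sp−y≈2.113674; I≈0.254536, D=e−e_prev≈8.156733; u=2·2.113674+5/4·0.254536+3/2·8.156733≈16.780617; next y=2/5·(-5.113674)+1/4·16.780617≈2.149685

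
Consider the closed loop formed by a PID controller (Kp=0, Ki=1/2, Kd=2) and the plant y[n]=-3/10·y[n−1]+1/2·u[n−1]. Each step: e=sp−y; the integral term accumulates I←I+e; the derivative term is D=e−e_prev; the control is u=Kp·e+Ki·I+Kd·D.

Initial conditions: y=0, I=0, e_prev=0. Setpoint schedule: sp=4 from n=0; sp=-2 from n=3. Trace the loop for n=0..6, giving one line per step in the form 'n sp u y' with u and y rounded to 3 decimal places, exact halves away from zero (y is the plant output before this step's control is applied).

(exact arithmetic carried between steps; '≈' marks a value shown rounded to 6 d.p. or computed from one; I and e_prev carry over from the previous line; the table rounds u and y to 3 d.p., halves away from zero)
n=0: y=0, sp=4, e=sp−y=4; I=4, D=e−e_prev=4; u=0·4+1/2·4+2·4=10; next y=-3/10·0+1/2·10=5
n=1: y=5, sp=4, e=sp−y=-1; I=3, D=e−e_prev=-5; u=0·(-1)+1/2·3+2·(-5)=-8.5; next y=-3/10·5+1/2·(-8.5)=-5.75
n=2: y=-5.75, sp=4, e=sp−y=9.75; I=12.75, D=e−e_prev=10.75; u=0·9.75+1/2·12.75+2·10.75=27.875; next y=-3/10·(-5.75)+1/2·27.875=15.6625
n=3: y=15.6625, sp=-2, e=sp−y=-17.6625; I=-4.9125, D=e−e_prev=-27.4125; u=0·(-17.6625)+1/2·(-4.9125)+2·(-27.4125)=-57.28125; next y=-3/10·15.6625+1/2·(-57.28125)=-33.339375
n=4: y=-33.339375, sp=-2, e=sp−y=31.339375; I=26.426875, D=e−e_prev=49.001875; u=0·31.339375+1/2·26.426875+2·49.001875≈111.217188; next y=-3/10·(-33.339375)+1/2·111.217188≈65.610406
n=5: y≈65.610406, sp=-2, e=sp−y≈-67.610406; I≈-41.183531, D=e−e_prev≈-98.949781; u=0·(-67.610406)+1/2·(-41.183531)+2·(-98.949781)≈-218.491328; next y=-3/10·65.610406+1/2·(-218.491328)≈-128.928786
n=6: y≈-128.928786, sp=-2, e=sp−y≈126.928786; I≈85.745255, D=e−e_prev≈194.539192; u=0·126.928786+1/2·85.745255+2·194.539192≈431.951012; next y=-3/10·(-128.928786)+1/2·431.951012≈254.654142

0 4 10.000 0.000
1 4 -8.500 5.000
2 4 27.875 -5.750
3 -2 -57.281 15.663
4 -2 111.217 -33.339
5 -2 -218.491 65.610
6 -2 431.951 -128.929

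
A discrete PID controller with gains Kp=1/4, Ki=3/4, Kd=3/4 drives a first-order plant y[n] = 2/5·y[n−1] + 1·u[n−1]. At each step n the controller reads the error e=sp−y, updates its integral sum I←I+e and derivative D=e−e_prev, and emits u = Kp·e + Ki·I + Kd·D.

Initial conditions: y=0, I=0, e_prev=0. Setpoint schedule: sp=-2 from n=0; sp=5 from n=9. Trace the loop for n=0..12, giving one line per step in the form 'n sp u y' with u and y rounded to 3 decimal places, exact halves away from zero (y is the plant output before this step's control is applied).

0 -2 -3.500 0.000
1 -2 2.625 -3.500
2 -2 -7.144 1.225
3 -2 7.769 -6.654
4 -2 -15.232 5.108
5 -2 20.277 -13.189
6 -2 -34.387 15.002
7 -2 49.934 -28.386
8 -2 -80.007 38.579
9 5 132.553 -64.576
10 5 -197.654 106.723
11 5 312.481 -154.964
12 5 -473.366 250.495

(exact arithmetic carried between steps; '≈' marks a value shown rounded to 6 d.p. or computed from one; I and e_prev carry over from the previous line; the table rounds u and y to 3 d.p., halves away from zero)
n=0: y=0, sp=-2, e=sp−y=-2; I=-2, D=e−e_prev=-2; u=1/4·(-2)+3/4·(-2)+3/4·(-2)=-3.5; next y=2/5·0+1·(-3.5)=-3.5
n=1: y=-3.5, sp=-2, e=sp−y=1.5; I=-0.5, D=e−e_prev=3.5; u=1/4·1.5+3/4·(-0.5)+3/4·3.5=2.625; next y=2/5·(-3.5)+1·2.625=1.225
n=2: y=1.225, sp=-2, e=sp−y=-3.225; I=-3.725, D=e−e_prev=-4.725; u=1/4·(-3.225)+3/4·(-3.725)+3/4·(-4.725)=-7.14375; next y=2/5·1.225+1·(-7.14375)=-6.65375
n=3: y=-6.65375, sp=-2, e=sp−y=4.65375; I=0.92875, D=e−e_prev=7.87875; u=1/4·4.65375+3/4·0.92875+3/4·7.87875≈7.769063; next y=2/5·(-6.65375)+1·7.769063≈5.107563
n=4: y≈5.107563, sp=-2, e=sp−y≈-7.107563; I≈-6.178813, D=e−e_prev≈-11.761313; u=1/4·(-7.107563)+3/4·(-6.178813)+3/4·(-11.761313)≈-15.231984; next y=2/5·5.107563+1·(-15.231984)≈-13.188959
n=5: y≈-13.188959, sp=-2, e=sp−y≈11.188959; I≈5.010147, D=e−e_prev≈18.296522; u=1/4·11.188959+3/4·5.010147+3/4·18.296522≈20.277241; next y=2/5·(-13.188959)+1·20.277241≈15.001658
n=6: y≈15.001658, sp=-2, e=sp−y≈-17.001658; I≈-11.991511, D=e−e_prev≈-28.190617; u=1/4·(-17.001658)+3/4·(-11.991511)+3/4·(-28.190617)≈-34.387010; next y=2/5·15.001658+1·(-34.387010)≈-28.386347
n=7: y≈-28.386347, sp=-2, e=sp−y≈26.386347; I≈14.394836, D=e−e_prev≈43.388005; u=1/4·26.386347+3/4·14.394836+3/4·43.388005≈49.933718; next y=2/5·(-28.386347)+1·49.933718≈38.579179
n=8: y≈38.579179, sp=-2, e=sp−y≈-40.579179; I≈-26.184342, D=e−e_prev≈-66.965526; u=1/4·(-40.579179)+3/4·(-26.184342)+3/4·(-66.965526)≈-80.007196; next y=2/5·38.579179+1·(-80.007196)≈-64.575525
n=9: y≈-64.575525, sp=5, e=sp−y≈69.575525; I≈43.391182, D=e−e_prev≈110.154703; u=1/4·69.575525+3/4·43.391182+3/4·110.154703≈132.553295; next y=2/5·(-64.575525)+1·132.553295≈106.723086
n=10: y≈106.723086, sp=5, e=sp−y≈-101.723086; I≈-58.331903, D=e−e_prev≈-171.298610; u=1/4·(-101.723086)+3/4·(-58.331903)+3/4·(-171.298610)≈-197.653657; next y=2/5·106.723086+1·(-197.653657)≈-154.964422
n=11: y≈-154.964422, sp=5, e=sp−y≈159.964422; I≈101.632519, D=e−e_prev≈261.687508; u=1/4·159.964422+3/4·101.632519+3/4·261.687508≈312.481126; next y=2/5·(-154.964422)+1·312.481126≈250.495357
n=12: y≈250.495357, sp=5, e=sp−y≈-245.495357; I≈-143.862838, D=e−e_prev≈-405.459779; u=1/4·(-245.495357)+3/4·(-143.862838)+3/4·(-405.459779)≈-473.365802; next y=2/5·250.495357+1·(-473.365802)≈-373.167659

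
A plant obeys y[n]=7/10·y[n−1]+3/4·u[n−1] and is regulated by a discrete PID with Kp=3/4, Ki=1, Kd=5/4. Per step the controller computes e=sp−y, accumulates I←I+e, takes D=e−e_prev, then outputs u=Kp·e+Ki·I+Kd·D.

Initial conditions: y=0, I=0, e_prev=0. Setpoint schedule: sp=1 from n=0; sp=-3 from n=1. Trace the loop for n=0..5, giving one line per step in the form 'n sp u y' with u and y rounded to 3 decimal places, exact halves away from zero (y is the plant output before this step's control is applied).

0 1 3.000 0.000
1 -3 -16.000 2.250
2 -3 24.588 -10.425
3 -3 -48.536 11.143
4 -3 83.515 -28.602
5 -3 -154.215 42.615

(exact arithmetic carried between steps; '≈' marks a value shown rounded to 6 d.p. or computed from one; I and e_prev carry over from the previous line; the table rounds u and y to 3 d.p., halves away from zero)
n=0: y=0, sp=1, e=sp−y=1; I=1, D=e−e_prev=1; u=3/4·1+1·1+5/4·1=3; next y=7/10·0+3/4·3=2.25
n=1: y=2.25, sp=-3, e=sp−y=-5.25; I=-4.25, D=e−e_prev=-6.25; u=3/4·(-5.25)+1·(-4.25)+5/4·(-6.25)=-16; next y=7/10·2.25+3/4·(-16)=-10.425
n=2: y=-10.425, sp=-3, e=sp−y=7.425; I=3.175, D=e−e_prev=12.675; u=3/4·7.425+1·3.175+5/4·12.675=24.5875; next y=7/10·(-10.425)+3/4·24.5875=11.143125
n=3: y=11.143125, sp=-3, e=sp−y=-14.143125; I=-10.968125, D=e−e_prev=-21.568125; u=3/4·(-14.143125)+1·(-10.968125)+5/4·(-21.568125)=-48.535625; next y=7/10·11.143125+3/4·(-48.535625)≈-28.601531
n=4: y≈-28.601531, sp=-3, e=sp−y≈25.601531; I≈14.633406, D=e−e_prev≈39.744656; u=3/4·25.601531+1·14.633406+5/4·39.744656≈83.515375; next y=7/10·(-28.601531)+3/4·83.515375≈42.615459
n=5: y≈42.615459, sp=-3, e=sp−y≈-45.615459; I≈-30.982053, D=e−e_prev≈-71.216991; u=3/4·(-45.615459)+1·(-30.982053)+5/4·(-71.216991)≈-154.214886; next y=7/10·42.615459+3/4·(-154.214886)≈-85.830343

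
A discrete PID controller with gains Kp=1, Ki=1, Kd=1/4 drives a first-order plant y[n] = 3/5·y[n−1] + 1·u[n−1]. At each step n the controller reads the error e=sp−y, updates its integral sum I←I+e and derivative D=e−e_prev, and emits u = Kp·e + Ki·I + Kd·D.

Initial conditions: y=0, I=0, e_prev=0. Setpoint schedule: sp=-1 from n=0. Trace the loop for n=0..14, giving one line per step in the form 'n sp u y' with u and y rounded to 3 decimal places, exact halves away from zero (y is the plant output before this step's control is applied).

(exact arithmetic carried between steps; '≈' marks a value shown rounded to 6 d.p. or computed from one; I and e_prev carry over from the previous line; the table rounds u and y to 3 d.p., halves away from zero)
n=0: y=0, sp=-1, e=sp−y=-1; I=-1, D=e−e_prev=-1; u=1·(-1)+1·(-1)+1/4·(-1)=-2.25; next y=3/5·0+1·(-2.25)=-2.25
n=1: y=-2.25, sp=-1, e=sp−y=1.25; I=0.25, D=e−e_prev=2.25; u=1·1.25+1·0.25+1/4·2.25=2.0625; next y=3/5·(-2.25)+1·2.0625=0.7125
n=2: y=0.7125, sp=-1, e=sp−y=-1.7125; I=-1.4625, D=e−e_prev=-2.9625; u=1·(-1.7125)+1·(-1.4625)+1/4·(-2.9625)=-3.915625; next y=3/5·0.7125+1·(-3.915625)=-3.488125
n=3: y=-3.488125, sp=-1, e=sp−y=2.488125; I=1.025625, D=e−e_prev=4.200625; u=1·2.488125+1·1.025625+1/4·4.200625≈4.563906; next y=3/5·(-3.488125)+1·4.563906≈2.471031
n=4: y≈2.471031, sp=-1, e=sp−y≈-3.471031; I≈-2.445406, D=e−e_prev≈-5.959156; u=1·(-3.471031)+1·(-2.445406)+1/4·(-5.959156)≈-7.406227; next y=3/5·2.471031+1·(-7.406227)≈-5.923608
n=5: y≈-5.923608, sp=-1, e=sp−y≈4.923608; I≈2.478202, D=e−e_prev≈8.394639; u=1·4.923608+1·2.478202+1/4·8.394639≈9.500469; next y=3/5·(-5.923608)+1·9.500469≈5.946304
n=6: y≈5.946304, sp=-1, e=sp−y≈-6.946304; I≈-4.468103, D=e−e_prev≈-11.869912; u=1·(-6.946304)+1·(-4.468103)+1/4·(-11.869912)≈-14.381885; next y=3/5·5.946304+1·(-14.381885)≈-10.814103
n=7: y≈-10.814103, sp=-1, e=sp−y≈9.814103; I≈5.346000, D=e−e_prev≈16.760407; u=1·9.814103+1·5.346000+1/4·16.760407≈19.350204; next y=3/5·(-10.814103)+1·19.350204≈12.861743
n=8: y≈12.861743, sp=-1, e=sp−y≈-13.861743; I≈-8.515743, D=e−e_prev≈-23.675845; u=1·(-13.861743)+1·(-8.515743)+1/4·(-23.675845)≈-28.296447; next y=3/5·12.861743+1·(-28.296447)≈-20.579401
n=9: y≈-20.579401, sp=-1, e=sp−y≈19.579401; I≈11.063658, D=e−e_prev≈33.441144; u=1·19.579401+1·11.063658+1/4·33.441144≈39.003346; next y=3/5·(-20.579401)+1·39.003346≈26.655705
n=10: y≈26.655705, sp=-1, e=sp−y≈-27.655705; I≈-16.592047, D=e−e_prev≈-47.235106; u=1·(-27.655705)+1·(-16.592047)+1/4·(-47.235106)≈-56.056528; next y=3/5·26.655705+1·(-56.056528)≈-40.063105
n=11: y≈-40.063105, sp=-1, e=sp−y≈39.063105; I≈22.471059, D=e−e_prev≈66.718810; u=1·39.063105+1·22.471059+1/4·66.718810≈78.213866; next y=3/5·(-40.063105)+1·78.213866≈54.176003
n=12: y≈54.176003, sp=-1, e=sp−y≈-55.176003; I≈-32.704945, D=e−e_prev≈-94.239108; u=1·(-55.176003)+1·(-32.704945)+1/4·(-94.239108)≈-111.440725; next y=3/5·54.176003+1·(-111.440725)≈-78.935123
n=13: y≈-78.935123, sp=-1, e=sp−y≈77.935123; I≈45.230178, D=e−e_prev≈133.111126; u=1·77.935123+1·45.230178+1/4·133.111126≈156.443083; next y=3/5·(-78.935123)+1·156.443083≈109.082009
n=14: y≈109.082009, sp=-1, e=sp−y≈-110.082009; I≈-64.851831, D=e−e_prev≈-188.017132; u=1·(-110.082009)+1·(-64.851831)+1/4·(-188.017132)≈-221.938123; next y=3/5·109.082009+1·(-221.938123)≈-156.488917

0 -1 -2.250 0.000
1 -1 2.063 -2.250
2 -1 -3.916 0.713
3 -1 4.564 -3.488
4 -1 -7.406 2.471
5 -1 9.500 -5.924
6 -1 -14.382 5.946
7 -1 19.350 -10.814
8 -1 -28.296 12.862
9 -1 39.003 -20.579
10 -1 -56.057 26.656
11 -1 78.214 -40.063
12 -1 -111.441 54.176
13 -1 156.443 -78.935
14 -1 -221.938 109.082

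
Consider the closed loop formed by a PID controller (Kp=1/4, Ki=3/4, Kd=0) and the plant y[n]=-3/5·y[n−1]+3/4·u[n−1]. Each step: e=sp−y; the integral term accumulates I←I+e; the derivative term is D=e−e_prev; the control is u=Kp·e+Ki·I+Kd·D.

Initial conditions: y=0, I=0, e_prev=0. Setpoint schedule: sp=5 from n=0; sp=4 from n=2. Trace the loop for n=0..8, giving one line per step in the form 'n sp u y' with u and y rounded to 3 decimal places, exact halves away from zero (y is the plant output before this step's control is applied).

0 5 5.000 0.000
1 5 5.000 3.750
2 4 7.188 1.500
3 4 6.072 4.491
4 4 8.335 1.860
5 4 6.664 5.136
6 4 9.031 1.917
7 4 6.887 5.623
8 4 9.502 1.791

(exact arithmetic carried between steps; '≈' marks a value shown rounded to 6 d.p. or computed from one; I and e_prev carry over from the previous line; the table rounds u and y to 3 d.p., halves away from zero)
n=0: y=0, sp=5, e=sp−y=5; I=5, D=e−e_prev=5; u=1/4·5+3/4·5+0·5=5; next y=-3/5·0+3/4·5=3.75
n=1: y=3.75, sp=5, e=sp−y=1.25; I=6.25, D=e−e_prev=-3.75; u=1/4·1.25+3/4·6.25+0·(-3.75)=5; next y=-3/5·3.75+3/4·5=1.5
n=2: y=1.5, sp=4, e=sp−y=2.5; I=8.75, D=e−e_prev=1.25; u=1/4·2.5+3/4·8.75+0·1.25=7.1875; next y=-3/5·1.5+3/4·7.1875=4.490625
n=3: y=4.490625, sp=4, e=sp−y=-0.490625; I=8.259375, D=e−e_prev=-2.990625; u=1/4·(-0.490625)+3/4·8.259375+0·(-2.990625)=6.071875; next y=-3/5·4.490625+3/4·6.071875≈1.859531
n=4: y≈1.859531, sp=4, e=sp−y≈2.140469; I≈10.399844, D=e−e_prev≈2.631094; u=1/4·2.140469+3/4·10.399844+0·2.631094≈8.335; next y=-3/5·1.859531+3/4·8.335≈5.135531
n=5: y≈5.135531, sp=4, e=sp−y≈-1.135531; I≈9.264313, D=e−e_prev≈-3.276; u=1/4·(-1.135531)+3/4·9.264313+0·(-3.276)≈6.664352; next y=-3/5·5.135531+3/4·6.664352≈1.916945
n=6: y≈1.916945, sp=4, e=sp−y≈2.083055; I≈11.347368, D=e−e_prev≈3.218586; u=1/4·2.083055+3/4·11.347368+0·3.218586≈9.031289; next y=-3/5·1.916945+3/4·9.031289≈5.623300
n=7: y≈5.623300, sp=4, e=sp−y≈-1.623300; I≈9.724067, D=e−e_prev≈-3.706355; u=1/4·(-1.623300)+3/4·9.724067+0·(-3.706355)≈6.887226; next y=-3/5·5.623300+3/4·6.887226≈1.791439
n=8: y≈1.791439, sp=4, e=sp−y≈2.208561; I≈11.932628, D=e−e_prev≈3.831861; u=1/4·2.208561+3/4·11.932628+0·3.831861≈9.501612; next y=-3/5·1.791439+3/4·9.501612≈6.051345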